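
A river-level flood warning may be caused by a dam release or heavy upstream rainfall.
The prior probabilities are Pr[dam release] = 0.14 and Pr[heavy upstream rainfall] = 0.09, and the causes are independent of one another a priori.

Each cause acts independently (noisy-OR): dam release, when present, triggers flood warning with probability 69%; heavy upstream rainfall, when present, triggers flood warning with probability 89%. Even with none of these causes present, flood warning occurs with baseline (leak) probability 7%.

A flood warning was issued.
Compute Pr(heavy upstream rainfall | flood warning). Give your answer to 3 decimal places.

Pr(heavy upstream rainfall | flood warning) ≈ 0.360

Under noisy-OR, P(flood warning | causes) = 1 − (1−0.07)·∏(1−qᵢ) over the active causes.
P(flood warning) = 0.07·0.86·0.91 + 0.8977·0.86·0.09 + 0.7117·0.14·0.91 + 0.968287·0.14·0.09 = 0.054782 + 0.069482 + 0.090671 + 0.012200 = 0.227135
Of this, 0.081682 comes from 0.069482 + 0.012200 (the heavy upstream rainfall=true cases).
Hence the posterior is 0.081682/0.227135 ≈ 0.360.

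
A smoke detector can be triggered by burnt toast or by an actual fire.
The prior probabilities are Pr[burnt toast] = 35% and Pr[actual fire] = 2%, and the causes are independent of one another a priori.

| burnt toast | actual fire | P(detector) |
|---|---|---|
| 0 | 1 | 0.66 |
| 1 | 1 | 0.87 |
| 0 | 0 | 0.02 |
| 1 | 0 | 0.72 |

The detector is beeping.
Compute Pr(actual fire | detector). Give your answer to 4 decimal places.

Weight on actual fire=true, given the evidence: 0.008580 + 0.006090 = 0.014670
The normalizing constant is 0.02·0.65·0.98 + 0.66·0.65·0.02 + 0.72·0.35·0.98 + 0.87·0.35·0.02 = 0.274370
P(actual fire | detector) = 0.014670/0.274370 ≈ 0.0535

Pr(actual fire | detector) ≈ 0.0535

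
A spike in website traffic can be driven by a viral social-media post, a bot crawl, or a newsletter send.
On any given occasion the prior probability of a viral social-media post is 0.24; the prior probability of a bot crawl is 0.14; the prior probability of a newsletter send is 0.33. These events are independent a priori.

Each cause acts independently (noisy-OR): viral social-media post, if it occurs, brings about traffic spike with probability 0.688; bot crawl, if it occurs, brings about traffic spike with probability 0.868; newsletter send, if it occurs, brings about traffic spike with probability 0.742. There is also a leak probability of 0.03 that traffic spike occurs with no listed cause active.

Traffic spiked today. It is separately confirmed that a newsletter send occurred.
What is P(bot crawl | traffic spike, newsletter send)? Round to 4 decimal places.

P(bot crawl | traffic spike, newsletter send) ≈ 0.1667

Under noisy-OR, P(traffic spike | causes) = 1 − (1−0.03)·∏(1−qᵢ) over the active causes.
Enumerate the 4 (viral social-media post, bot crawl) configurations and weight by the priors:
  P(traffic spike | newsletter send) = 0.74974×0.76×0.86 + 0.966966×0.76×0.14 + 0.921919×0.24×0.86 + 0.989693×0.24×0.14
        = 0.490030 + 0.102885 + 0.190284 + 0.033254 = 0.816453
Configurations with bot crawl contribute 0.136139, so
  P(bot crawl | traffic spike, newsletter send) = 0.136139 / 0.816453 ≈ 0.1667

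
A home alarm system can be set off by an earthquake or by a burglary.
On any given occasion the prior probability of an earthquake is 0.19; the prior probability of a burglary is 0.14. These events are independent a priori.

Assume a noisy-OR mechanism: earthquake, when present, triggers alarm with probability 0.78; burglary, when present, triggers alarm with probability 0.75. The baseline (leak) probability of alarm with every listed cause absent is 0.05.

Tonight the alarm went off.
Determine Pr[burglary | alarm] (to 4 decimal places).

Under noisy-OR, P(alarm | causes) = 1 − (1−0.05)·∏(1−qᵢ) over the active causes.
By total probability over the 4 (earthquake, burglary) configurations:
  P(alarm) = 0.05·0.81·0.86 + 0.7625·0.81·0.14 + 0.791·0.19·0.86 + 0.94775·0.19·0.14
        = 0.034830 + 0.086468 + 0.129249 + 0.025210 = 0.275757
Configurations with burglary contribute 0.111678, so
  P(burglary | alarm) = 0.111678 / 0.275757 ≈ 0.4050

Pr[burglary | alarm] ≈ 0.4050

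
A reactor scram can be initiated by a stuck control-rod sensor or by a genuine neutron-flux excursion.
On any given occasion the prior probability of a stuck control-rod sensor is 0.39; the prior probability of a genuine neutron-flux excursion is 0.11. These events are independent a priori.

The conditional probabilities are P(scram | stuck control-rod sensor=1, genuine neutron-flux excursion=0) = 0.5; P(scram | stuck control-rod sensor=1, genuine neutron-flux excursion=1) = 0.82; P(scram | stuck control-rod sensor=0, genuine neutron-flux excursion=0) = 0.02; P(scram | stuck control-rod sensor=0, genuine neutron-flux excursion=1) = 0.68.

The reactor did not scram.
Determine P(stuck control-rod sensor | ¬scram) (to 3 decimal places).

P(stuck control-rod sensor | ¬scram) ≈ 0.247

For the numerator, keep only stuck control-rod sensor=true terms: 0.173550 + 0.007722 = 0.181272
The normalizing constant is 0.98·0.61·0.89 + 0.32·0.61·0.11 + 0.5·0.39·0.89 + 0.18·0.39·0.11 = 0.734786
Posterior = 0.181272 / 0.734786 ≈ 0.247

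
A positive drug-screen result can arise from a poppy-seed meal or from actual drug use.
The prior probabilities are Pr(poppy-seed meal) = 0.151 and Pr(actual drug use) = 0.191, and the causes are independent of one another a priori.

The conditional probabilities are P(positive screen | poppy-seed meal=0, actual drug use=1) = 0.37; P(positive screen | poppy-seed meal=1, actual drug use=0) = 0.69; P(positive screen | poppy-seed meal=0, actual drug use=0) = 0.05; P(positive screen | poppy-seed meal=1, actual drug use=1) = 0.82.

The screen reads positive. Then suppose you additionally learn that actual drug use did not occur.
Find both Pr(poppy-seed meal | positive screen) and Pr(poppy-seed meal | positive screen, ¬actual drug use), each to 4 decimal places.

Pr(poppy-seed meal | positive screen) ≈ 0.5336; Pr(poppy-seed meal | positive screen, ¬actual drug use) ≈ 0.7105

P(positive screen) = 0.05·0.849·0.809 + 0.37·0.849·0.191 + 0.69·0.151·0.809 + 0.82·0.151·0.191 = 0.034342 + 0.059999 + 0.084290 + 0.023650 = 0.202281
Of this, 0.107940 comes from 0.084290 + 0.023650 (the poppy-seed meal=true cases).
So P(poppy-seed meal | positive screen) = 0.107940/0.202281 ≈ 0.5336.

With the extra evidence:
Sum P(positive screen|·) weighted by the priors over both values of poppy-seed meal:
  P(positive screen | ¬actual drug use) = 0.05×0.849 + 0.69×0.151
        = 0.042450 + 0.104190 = 0.146640
The terms with poppy-seed meal present sum to 0.104190, so
  P(poppy-seed meal | positive screen, ¬actual drug use) = 0.104190 / 0.146640 ≈ 0.7105
With actual drug use excluded, poppy-seed meal must carry more of the explanatory weight for the positive screen.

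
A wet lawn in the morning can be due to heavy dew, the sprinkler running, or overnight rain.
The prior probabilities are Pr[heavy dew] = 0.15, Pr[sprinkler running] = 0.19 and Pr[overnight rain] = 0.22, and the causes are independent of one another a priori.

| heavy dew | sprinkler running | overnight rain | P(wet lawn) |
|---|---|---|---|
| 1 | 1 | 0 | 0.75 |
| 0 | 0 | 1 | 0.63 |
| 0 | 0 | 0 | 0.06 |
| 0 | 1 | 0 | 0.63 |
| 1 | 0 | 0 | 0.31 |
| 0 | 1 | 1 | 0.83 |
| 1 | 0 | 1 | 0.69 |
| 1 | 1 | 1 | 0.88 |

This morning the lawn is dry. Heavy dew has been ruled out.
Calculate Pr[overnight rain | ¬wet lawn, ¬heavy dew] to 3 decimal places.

Weight on overnight rain=true, given the evidence: 0.065934 + 0.007106 = 0.073040
The normalizing constant is 0.94×0.81×0.78 + 0.37×0.81×0.22 + 0.37×0.19×0.78 + 0.17×0.19×0.22 = 0.721766
P(overnight rain | ¬wet lawn, ¬heavy dew) = 0.073040/0.721766 ≈ 0.101

Pr[overnight rain | ¬wet lawn, ¬heavy dew] ≈ 0.101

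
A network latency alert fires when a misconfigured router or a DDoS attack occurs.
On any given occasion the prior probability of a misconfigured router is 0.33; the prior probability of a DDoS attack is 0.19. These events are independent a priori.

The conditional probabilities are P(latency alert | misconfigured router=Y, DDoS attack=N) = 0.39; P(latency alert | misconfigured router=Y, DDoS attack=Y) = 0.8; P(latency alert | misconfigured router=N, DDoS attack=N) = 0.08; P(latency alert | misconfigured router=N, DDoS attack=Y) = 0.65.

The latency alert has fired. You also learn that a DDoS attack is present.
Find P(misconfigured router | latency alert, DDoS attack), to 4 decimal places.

P(misconfigured router | latency alert, DDoS attack) ≈ 0.3774

P(latency alert | DDoS attack) = 0.65×0.67 + 0.8×0.33 = 0.435500 + 0.264000 = 0.699500
Restricting to configurations with misconfigured router present: 0.8×0.33 = 0.264000.
P(misconfigured router | latency alert, DDoS attack) = 0.264000 / 0.699500 ≈ 0.3774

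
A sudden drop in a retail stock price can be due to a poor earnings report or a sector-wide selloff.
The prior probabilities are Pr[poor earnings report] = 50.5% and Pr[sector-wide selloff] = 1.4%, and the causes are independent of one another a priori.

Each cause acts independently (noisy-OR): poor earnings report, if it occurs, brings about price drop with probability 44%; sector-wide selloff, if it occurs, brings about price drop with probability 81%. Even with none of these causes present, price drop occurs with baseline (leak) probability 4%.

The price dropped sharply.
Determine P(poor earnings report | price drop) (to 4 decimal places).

Under noisy-OR, P(price drop | causes) = 1 − (1−0.04)·∏(1−qᵢ) over the active causes.
P(price drop) = 0.04×0.495×0.986 + 0.8176×0.495×0.014 + 0.4624×0.505×0.986 + 0.897856×0.505×0.014 = 0.019523 + 0.005666 + 0.230243 + 0.006348 = 0.261780
Of this, 0.236591 comes from 0.230243 + 0.006348 (the poor earnings report=true cases).
Hence the posterior is 0.236591/0.261780 ≈ 0.9038.

P(poor earnings report | price drop) ≈ 0.9038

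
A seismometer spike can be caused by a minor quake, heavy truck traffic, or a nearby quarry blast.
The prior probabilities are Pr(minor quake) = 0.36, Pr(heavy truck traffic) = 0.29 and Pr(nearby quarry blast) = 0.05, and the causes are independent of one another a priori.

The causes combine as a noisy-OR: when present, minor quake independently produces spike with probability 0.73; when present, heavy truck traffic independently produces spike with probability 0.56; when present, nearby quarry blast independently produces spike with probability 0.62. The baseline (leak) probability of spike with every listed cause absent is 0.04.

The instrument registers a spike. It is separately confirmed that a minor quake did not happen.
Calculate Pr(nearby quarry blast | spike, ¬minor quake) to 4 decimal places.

Pr(nearby quarry blast | spike, ¬minor quake) ≈ 0.1572

Under noisy-OR, P(spike | causes) = 1 − (1−0.04)·∏(1−qᵢ) over the active causes.
P(spike | ¬minor quake) = 0.04×0.71×0.95 + 0.6352×0.71×0.05 + 0.5776×0.29×0.95 + 0.839488×0.29×0.05 = 0.026980 + 0.022550 + 0.159129 + 0.012173 = 0.220832
The nearby quarry blast-present share is 0.022550 + 0.012173 = 0.034723.
So P(nearby quarry blast | spike, ¬minor quake) = 0.034723/0.220832 ≈ 0.1572.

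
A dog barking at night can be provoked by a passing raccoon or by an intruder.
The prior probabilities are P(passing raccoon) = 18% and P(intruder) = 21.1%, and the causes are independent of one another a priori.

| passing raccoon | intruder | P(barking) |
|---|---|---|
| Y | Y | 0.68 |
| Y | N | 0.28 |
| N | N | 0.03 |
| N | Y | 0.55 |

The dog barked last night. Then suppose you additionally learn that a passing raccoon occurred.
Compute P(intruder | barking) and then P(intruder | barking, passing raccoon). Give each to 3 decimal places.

Enumerate the 4 (passing raccoon, intruder) configurations and weight by the priors:
  P(barking) = 0.03·0.82·0.789 + 0.55·0.82·0.211 + 0.28·0.18·0.789 + 0.68·0.18·0.211
        = 0.019409 + 0.095161 + 0.039766 + 0.025826 = 0.180162
Configurations with intruder contribute 0.120987, so
  P(intruder | barking) = 0.120987 / 0.180162 ≈ 0.672

Now condition on the additional information:
P(barking | passing raccoon) = 0.28·0.789 + 0.68·0.211 = 0.220920 + 0.143480 = 0.364400
Restricting to configurations with intruder present: 0.68·0.211 = 0.143480.
So P(intruder | barking, passing raccoon) = 0.143480/0.364400 ≈ 0.394.
The drop from 0.672 to 0.394 is the explaining-away (discounting) effect.

P(intruder | barking) ≈ 0.672; P(intruder | barking, passing raccoon) ≈ 0.394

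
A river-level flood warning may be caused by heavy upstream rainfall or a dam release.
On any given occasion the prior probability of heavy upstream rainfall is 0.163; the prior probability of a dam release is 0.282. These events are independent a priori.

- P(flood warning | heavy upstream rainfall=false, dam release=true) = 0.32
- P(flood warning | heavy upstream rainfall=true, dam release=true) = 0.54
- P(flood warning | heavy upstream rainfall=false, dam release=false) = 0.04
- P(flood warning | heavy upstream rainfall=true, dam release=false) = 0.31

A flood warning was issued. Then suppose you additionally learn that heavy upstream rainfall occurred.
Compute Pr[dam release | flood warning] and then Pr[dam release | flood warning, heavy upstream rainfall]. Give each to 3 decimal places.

Pr[dam release | flood warning] ≈ 0.625; Pr[dam release | flood warning, heavy upstream rainfall] ≈ 0.406

P(flood warning) = 0.04·0.837·0.718 + 0.32·0.837·0.282 + 0.31·0.163·0.718 + 0.54·0.163·0.282 = 0.024039 + 0.075531 + 0.036281 + 0.024822 = 0.160673
The dam release-present share is 0.075531 + 0.024822 = 0.100353.
Hence the posterior is 0.100353/0.160673 ≈ 0.625.

Now condition on the additional information:
P(flood warning | heavy upstream rainfall) = 0.31·0.718 + 0.54·0.282 = 0.222580 + 0.152280 = 0.374860
Of this, 0.152280 comes from 0.54·0.282 (the dam release=true cases).
Hence the posterior is 0.152280/0.374860 ≈ 0.406.
The drop from 0.625 to 0.406 is the explaining-away (discounting) effect.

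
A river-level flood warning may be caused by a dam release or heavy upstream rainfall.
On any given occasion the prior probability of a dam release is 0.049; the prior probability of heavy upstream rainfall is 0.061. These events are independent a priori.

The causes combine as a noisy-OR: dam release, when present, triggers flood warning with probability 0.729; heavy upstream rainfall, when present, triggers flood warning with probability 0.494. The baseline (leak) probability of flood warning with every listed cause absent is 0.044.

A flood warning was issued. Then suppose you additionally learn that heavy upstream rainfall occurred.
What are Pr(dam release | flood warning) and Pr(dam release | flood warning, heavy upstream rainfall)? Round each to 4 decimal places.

Pr(dam release | flood warning) ≈ 0.3463; Pr(dam release | flood warning, heavy upstream rainfall) ≈ 0.0798

Under noisy-OR, P(flood warning | causes) = 1 − (1−0.044)·∏(1−qᵢ) over the active causes.
By total probability over the 4 (dam release, heavy upstream rainfall) configurations:
  P(flood warning) = 0.044·0.951·0.939 + 0.516264·0.951·0.061 + 0.740924·0.049·0.939 + 0.868908·0.049·0.061
        = 0.039292 + 0.029949 + 0.034091 + 0.002597 = 0.105929
Keeping only the dam release-present terms gives 0.036688, so
  P(dam release | flood warning) = 0.036688 / 0.105929 ≈ 0.3463

Now condition on the additional information:
Sum P(flood warning|·) weighted by the priors over both values of dam release:
  P(flood warning | heavy upstream rainfall) = 0.516264×0.951 + 0.868908×0.049
        = 0.490967 + 0.042576 = 0.533543
Keeping only the dam release-present terms gives 0.042576, so
  P(dam release | flood warning, heavy upstream rainfall) = 0.042576 / 0.533543 ≈ 0.0798
— heavy upstream rainfall explains away the evidence for dam release.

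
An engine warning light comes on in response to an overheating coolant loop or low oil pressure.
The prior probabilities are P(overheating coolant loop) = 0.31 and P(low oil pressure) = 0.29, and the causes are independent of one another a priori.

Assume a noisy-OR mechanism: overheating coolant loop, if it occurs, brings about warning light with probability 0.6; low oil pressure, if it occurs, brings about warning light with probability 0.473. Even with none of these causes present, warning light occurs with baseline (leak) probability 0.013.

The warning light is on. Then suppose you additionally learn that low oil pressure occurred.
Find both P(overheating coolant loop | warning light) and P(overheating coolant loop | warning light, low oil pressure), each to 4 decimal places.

Under noisy-OR, P(warning light | causes) = 1 − (1−0.013)·∏(1−qᵢ) over the active causes.
Enumerate the 4 (overheating coolant loop, low oil pressure) configurations and weight by the priors:
  P(warning light) = 0.013·0.69·0.71 + 0.479851·0.69·0.29 + 0.6052·0.31·0.71 + 0.79194·0.31·0.29
        = 0.006369 + 0.096018 + 0.133205 + 0.071195 = 0.306787
Configurations with overheating coolant loop contribute 0.204400, so
  P(overheating coolant loop | warning light) = 0.204400 / 0.306787 ≈ 0.6663

Now also conditioning on low oil pressure=true:
Sum P(warning light|·) weighted by the priors over both values of overheating coolant loop:
  P(warning light | low oil pressure) = 0.479851*0.69 + 0.79194*0.31
        = 0.331097 + 0.245501 = 0.576598
Keeping only the overheating coolant loop-present terms gives 0.245501, so
  P(overheating coolant loop | warning light, low oil pressure) = 0.245501 / 0.576598 ≈ 0.4258
— low oil pressure explains away the evidence for overheating coolant loop.

P(overheating coolant loop | warning light) ≈ 0.6663; P(overheating coolant loop | warning light, low oil pressure) ≈ 0.4258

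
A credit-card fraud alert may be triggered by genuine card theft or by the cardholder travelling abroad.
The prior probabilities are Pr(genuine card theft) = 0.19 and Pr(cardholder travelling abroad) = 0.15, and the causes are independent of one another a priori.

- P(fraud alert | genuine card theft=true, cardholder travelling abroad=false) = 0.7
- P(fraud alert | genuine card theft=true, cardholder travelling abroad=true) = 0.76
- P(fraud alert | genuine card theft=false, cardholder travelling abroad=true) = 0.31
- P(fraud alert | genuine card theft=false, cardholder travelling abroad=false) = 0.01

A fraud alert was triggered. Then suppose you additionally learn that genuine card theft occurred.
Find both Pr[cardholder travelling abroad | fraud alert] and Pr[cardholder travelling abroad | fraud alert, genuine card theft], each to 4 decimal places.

For the numerator, keep only cardholder travelling abroad=true terms: 0.037665 + 0.021660 = 0.059325
Normalizer over all consistent configurations: 0.01×0.81×0.85 + 0.31×0.81×0.15 + 0.7×0.19×0.85 + 0.76×0.19×0.15 = 0.179260
Posterior = 0.059325 / 0.179260 ≈ 0.3309

Now condition on the additional information:
P(fraud alert | genuine card theft) = 0.7*0.85 + 0.76*0.15 = 0.595000 + 0.114000 = 0.709000
Of this, 0.114000 comes from 0.76*0.15 (the cardholder travelling abroad=true cases).
P(cardholder travelling abroad | fraud alert, genuine card theft) = 0.114000 / 0.709000 ≈ 0.1608
Conditioning on genuine card theft lowers the posterior on cardholder travelling abroad: the classic explaining-away effect in a common-effect structure.

Pr[cardholder travelling abroad | fraud alert] ≈ 0.3309; Pr[cardholder travelling abroad | fraud alert, genuine card theft] ≈ 0.1608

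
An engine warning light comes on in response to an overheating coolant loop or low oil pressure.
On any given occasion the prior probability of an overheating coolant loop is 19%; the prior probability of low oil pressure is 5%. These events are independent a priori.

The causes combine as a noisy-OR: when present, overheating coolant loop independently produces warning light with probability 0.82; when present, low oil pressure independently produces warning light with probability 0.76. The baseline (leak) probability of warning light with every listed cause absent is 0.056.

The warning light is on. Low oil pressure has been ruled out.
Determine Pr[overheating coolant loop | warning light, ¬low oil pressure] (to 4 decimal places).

Pr[overheating coolant loop | warning light, ¬low oil pressure] ≈ 0.7766

Under noisy-OR, P(warning light | causes) = 1 − (1−0.056)·∏(1−qᵢ) over the active causes.
P(warning light | ¬low oil pressure) = 0.056*0.81 + 0.83008*0.19 = 0.045360 + 0.157715 = 0.203075
Of this, 0.157715 comes from 0.83008*0.19 (the overheating coolant loop=true cases).
Hence the posterior is 0.157715/0.203075 ≈ 0.7766.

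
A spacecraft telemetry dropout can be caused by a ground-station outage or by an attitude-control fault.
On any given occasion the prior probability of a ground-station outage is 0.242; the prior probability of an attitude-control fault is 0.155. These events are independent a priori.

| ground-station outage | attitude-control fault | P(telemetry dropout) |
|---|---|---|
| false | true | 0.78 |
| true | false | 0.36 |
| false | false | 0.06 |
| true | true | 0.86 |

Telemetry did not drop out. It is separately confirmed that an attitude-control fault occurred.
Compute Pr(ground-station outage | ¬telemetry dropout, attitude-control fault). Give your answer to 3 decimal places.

Pr(ground-station outage | ¬telemetry dropout, attitude-control fault) ≈ 0.169

Numerator (weight on configurations with ground-station outage): 0.14·0.242 = 0.033880
Denominator P(¬telemetry dropout | attitude-control fault): 0.22·0.758 + 0.14·0.242 = 0.200640
P(ground-station outage | ¬telemetry dropout, attitude-control fault) = 0.033880/0.200640 ≈ 0.169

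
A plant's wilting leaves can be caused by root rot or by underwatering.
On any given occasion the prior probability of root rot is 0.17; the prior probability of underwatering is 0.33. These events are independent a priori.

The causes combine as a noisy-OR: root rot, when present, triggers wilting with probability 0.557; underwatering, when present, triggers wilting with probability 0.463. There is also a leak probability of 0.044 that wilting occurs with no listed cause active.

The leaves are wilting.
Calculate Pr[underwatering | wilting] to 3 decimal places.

Under noisy-OR, P(wilting | causes) = 1 − (1−0.044)·∏(1−qᵢ) over the active causes.
P(wilting) = 0.044*0.83*0.67 + 0.486628*0.83*0.33 + 0.576492*0.17*0.67 + 0.772576*0.17*0.33 = 0.024468 + 0.133287 + 0.065662 + 0.043342 = 0.266759
Restricting to configurations with underwatering present: 0.133287 + 0.043342 = 0.176629.
P(underwatering | wilting) = 0.176629 / 0.266759 ≈ 0.662

Pr[underwatering | wilting] ≈ 0.662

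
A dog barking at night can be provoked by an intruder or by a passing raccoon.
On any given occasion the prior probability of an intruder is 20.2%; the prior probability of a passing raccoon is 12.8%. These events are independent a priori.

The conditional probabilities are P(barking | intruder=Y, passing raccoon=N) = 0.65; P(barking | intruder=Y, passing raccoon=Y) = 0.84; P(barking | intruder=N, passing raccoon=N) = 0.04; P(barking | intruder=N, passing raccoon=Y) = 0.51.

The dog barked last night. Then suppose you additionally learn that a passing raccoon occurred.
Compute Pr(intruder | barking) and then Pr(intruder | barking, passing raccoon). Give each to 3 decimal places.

Pr(intruder | barking) ≈ 0.630; Pr(intruder | barking, passing raccoon) ≈ 0.294

For the numerator, keep only intruder=true terms: 0.114494 + 0.021719 = 0.136213
Denominator P(barking): 0.04*0.798*0.872 + 0.51*0.798*0.128 + 0.65*0.202*0.872 + 0.84*0.202*0.128 = 0.216140
P(intruder | barking) = 0.136213/0.216140 ≈ 0.630

With the extra evidence:
Enumerate both values of intruder and weight by the priors:
  P(barking | passing raccoon) = 0.51·0.798 + 0.84·0.202
        = 0.406980 + 0.169680 = 0.576660
Configurations with intruder contribute 0.169680, so
  P(intruder | barking, passing raccoon) = 0.169680 / 0.576660 ≈ 0.294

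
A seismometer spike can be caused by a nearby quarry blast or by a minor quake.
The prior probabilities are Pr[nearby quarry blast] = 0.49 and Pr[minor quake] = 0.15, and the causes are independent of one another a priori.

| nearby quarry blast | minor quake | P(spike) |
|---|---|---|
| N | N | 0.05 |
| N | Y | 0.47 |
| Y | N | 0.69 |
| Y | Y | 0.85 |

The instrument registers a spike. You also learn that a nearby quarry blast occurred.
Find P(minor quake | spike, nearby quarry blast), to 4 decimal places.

Enumerate both values of minor quake and weight by the priors:
  P(spike | nearby quarry blast) = 0.69*0.85 + 0.85*0.15
        = 0.586500 + 0.127500 = 0.714000
Configurations with minor quake contribute 0.127500, so
  P(minor quake | spike, nearby quarry blast) = 0.127500 / 0.714000 ≈ 0.1786

P(minor quake | spike, nearby quarry blast) ≈ 0.1786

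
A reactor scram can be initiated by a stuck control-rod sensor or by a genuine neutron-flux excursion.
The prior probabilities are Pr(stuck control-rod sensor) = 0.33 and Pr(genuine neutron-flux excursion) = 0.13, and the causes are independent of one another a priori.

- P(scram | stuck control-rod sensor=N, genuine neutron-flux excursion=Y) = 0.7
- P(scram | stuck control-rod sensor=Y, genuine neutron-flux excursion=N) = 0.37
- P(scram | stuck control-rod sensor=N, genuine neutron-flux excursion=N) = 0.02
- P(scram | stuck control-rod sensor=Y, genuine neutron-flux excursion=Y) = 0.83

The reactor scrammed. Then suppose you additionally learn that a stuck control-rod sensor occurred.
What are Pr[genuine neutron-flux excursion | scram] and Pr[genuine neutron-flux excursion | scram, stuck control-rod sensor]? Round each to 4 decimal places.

Pr[genuine neutron-flux excursion | scram] ≈ 0.4503; Pr[genuine neutron-flux excursion | scram, stuck control-rod sensor] ≈ 0.2510

Numerator (weight on configurations with genuine neutron-flux excursion): 0.060970 + 0.035607 = 0.096577
Normalizer over all consistent configurations: 0.02*0.67*0.87 + 0.7*0.67*0.13 + 0.37*0.33*0.87 + 0.83*0.33*0.13 = 0.214462
Posterior = 0.096577 / 0.214462 ≈ 0.4503

Now also conditioning on stuck control-rod sensor=true:
Weight on genuine neutron-flux excursion=true, given the evidence: 0.83×0.13 = 0.107900
Denominator P(scram | stuck control-rod sensor): 0.37×0.87 + 0.83×0.13 = 0.429800
P(genuine neutron-flux excursion | scram, stuck control-rod sensor) = 0.107900/0.429800 ≈ 0.2510
— stuck control-rod sensor explains away the evidence for genuine neutron-flux excursion.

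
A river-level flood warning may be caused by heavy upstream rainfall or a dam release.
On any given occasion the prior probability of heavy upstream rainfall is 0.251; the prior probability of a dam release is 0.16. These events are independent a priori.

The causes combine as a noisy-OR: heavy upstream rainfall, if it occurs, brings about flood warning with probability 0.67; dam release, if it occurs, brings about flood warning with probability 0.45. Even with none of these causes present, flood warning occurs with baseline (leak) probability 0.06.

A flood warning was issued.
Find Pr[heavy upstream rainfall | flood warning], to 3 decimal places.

Pr[heavy upstream rainfall | flood warning] ≈ 0.651

Under noisy-OR, P(flood warning | causes) = 1 − (1−0.06)·∏(1−qᵢ) over the active causes.
Sum P(flood warning|·) weighted by the priors over the 4 (heavy upstream rainfall, dam release) configurations:
  P(flood warning) = 0.06*0.749*0.84 + 0.483*0.749*0.16 + 0.6898*0.251*0.84 + 0.82939*0.251*0.16
        = 0.037750 + 0.057883 + 0.145437 + 0.033308 = 0.274378
The terms with heavy upstream rainfall present sum to 0.178745, so
  P(heavy upstream rainfall | flood warning) = 0.178745 / 0.274378 ≈ 0.651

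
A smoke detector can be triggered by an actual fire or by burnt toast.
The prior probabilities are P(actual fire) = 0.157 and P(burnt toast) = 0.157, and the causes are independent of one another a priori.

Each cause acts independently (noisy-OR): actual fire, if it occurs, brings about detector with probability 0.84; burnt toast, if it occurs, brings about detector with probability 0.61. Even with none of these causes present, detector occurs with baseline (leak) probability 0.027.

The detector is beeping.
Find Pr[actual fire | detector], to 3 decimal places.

Under noisy-OR, P(detector | causes) = 1 − (1−0.027)·∏(1−qᵢ) over the active causes.
P(detector) = 0.027*0.843*0.843 + 0.62053*0.843*0.157 + 0.84432*0.157*0.843 + 0.939285*0.157*0.157 = 0.019188 + 0.082128 + 0.111747 + 0.023152 = 0.236215
Of this, 0.134899 comes from 0.111747 + 0.023152 (the actual fire=true cases).
P(actual fire | detector) = 0.134899 / 0.236215 ≈ 0.571

Pr[actual fire | detector] ≈ 0.571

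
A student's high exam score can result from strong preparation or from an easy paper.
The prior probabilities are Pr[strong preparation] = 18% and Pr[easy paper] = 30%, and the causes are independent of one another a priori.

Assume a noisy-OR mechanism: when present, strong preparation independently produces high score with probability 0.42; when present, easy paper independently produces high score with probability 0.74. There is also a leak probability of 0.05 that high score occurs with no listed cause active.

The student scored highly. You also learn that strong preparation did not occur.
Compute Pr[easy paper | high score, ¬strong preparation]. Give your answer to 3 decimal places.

Pr[easy paper | high score, ¬strong preparation] ≈ 0.866

Under noisy-OR, P(high score | causes) = 1 − (1−0.05)·∏(1−qᵢ) over the active causes.
Weight on easy paper=true, given the evidence: 0.753·0.3 = 0.225900
Denominator P(high score | ¬strong preparation): 0.05·0.7 + 0.753·0.3 = 0.260900
Posterior = 0.225900 / 0.260900 ≈ 0.866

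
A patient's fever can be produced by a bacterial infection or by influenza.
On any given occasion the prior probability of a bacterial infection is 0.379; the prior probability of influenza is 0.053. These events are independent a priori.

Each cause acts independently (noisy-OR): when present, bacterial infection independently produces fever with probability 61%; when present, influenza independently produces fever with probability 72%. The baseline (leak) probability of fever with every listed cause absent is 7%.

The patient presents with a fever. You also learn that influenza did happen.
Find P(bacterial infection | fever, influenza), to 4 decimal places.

P(bacterial infection | fever, influenza) ≈ 0.4257

Under noisy-OR, P(fever | causes) = 1 − (1−0.07)·∏(1−qᵢ) over the active causes.
Weight on bacterial infection=true, given the evidence: 0.898444·0.379 = 0.340510
Denominator P(fever | influenza): 0.7396·0.621 + 0.898444·0.379 = 0.799802
Posterior = 0.340510 / 0.799802 ≈ 0.4257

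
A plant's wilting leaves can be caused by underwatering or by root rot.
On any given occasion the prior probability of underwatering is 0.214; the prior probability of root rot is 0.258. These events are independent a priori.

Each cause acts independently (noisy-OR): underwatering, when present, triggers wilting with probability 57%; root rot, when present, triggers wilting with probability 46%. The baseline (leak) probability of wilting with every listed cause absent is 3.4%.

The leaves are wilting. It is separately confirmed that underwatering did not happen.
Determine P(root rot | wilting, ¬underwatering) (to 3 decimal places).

Under noisy-OR, P(wilting | causes) = 1 − (1−0.034)·∏(1−qᵢ) over the active causes.
P(wilting | ¬underwatering) = 0.034×0.742 + 0.47836×0.258 = 0.025228 + 0.123417 = 0.148645
The root rot-present share is 0.47836×0.258 = 0.123417.
So P(root rot | wilting, ¬underwatering) = 0.123417/0.148645 ≈ 0.830.

P(root rot | wilting, ¬underwatering) ≈ 0.830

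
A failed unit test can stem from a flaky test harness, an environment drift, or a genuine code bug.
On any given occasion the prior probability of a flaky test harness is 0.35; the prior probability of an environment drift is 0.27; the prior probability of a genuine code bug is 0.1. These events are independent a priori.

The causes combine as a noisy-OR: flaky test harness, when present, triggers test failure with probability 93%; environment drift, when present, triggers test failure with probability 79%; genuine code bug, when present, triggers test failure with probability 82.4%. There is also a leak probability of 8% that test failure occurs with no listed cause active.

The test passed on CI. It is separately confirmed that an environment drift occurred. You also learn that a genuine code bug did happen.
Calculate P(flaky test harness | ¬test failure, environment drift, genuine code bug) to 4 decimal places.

P(flaky test harness | ¬test failure, environment drift, genuine code bug) ≈ 0.0363

Under noisy-OR, P(test failure | causes) = 1 − (1−0.08)·∏(1−qᵢ) over the active causes.
Enumerate both values of flaky test harness and weight by the priors:
  P(¬test failure | environment drift, genuine code bug) = 0.034003×0.65 + 0.00238×0.35
        = 0.022102 + 0.000833 = 0.022935
Configurations with flaky test harness contribute 0.000833, so
  P(flaky test harness | ¬test failure, environment drift, genuine code bug) = 0.000833 / 0.022935 ≈ 0.0363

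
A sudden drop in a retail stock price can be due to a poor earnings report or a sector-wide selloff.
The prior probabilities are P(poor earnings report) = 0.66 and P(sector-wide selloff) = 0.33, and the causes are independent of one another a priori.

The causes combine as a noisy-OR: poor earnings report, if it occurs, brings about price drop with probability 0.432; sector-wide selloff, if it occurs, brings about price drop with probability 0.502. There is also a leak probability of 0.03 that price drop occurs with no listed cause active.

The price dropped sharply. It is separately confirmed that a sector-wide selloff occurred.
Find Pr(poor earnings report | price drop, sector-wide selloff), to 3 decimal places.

Pr(poor earnings report | price drop, sector-wide selloff) ≈ 0.732

Under noisy-OR, P(price drop | causes) = 1 − (1−0.03)·∏(1−qᵢ) over the active causes.
Sum P(price drop|·) weighted by the priors over both values of poor earnings report:
  P(price drop | sector-wide selloff) = 0.51694*0.34 + 0.725622*0.66
        = 0.175760 + 0.478911 = 0.654671
The terms with poor earnings report present sum to 0.478911, so
  P(poor earnings report | price drop, sector-wide selloff) = 0.478911 / 0.654671 ≈ 0.732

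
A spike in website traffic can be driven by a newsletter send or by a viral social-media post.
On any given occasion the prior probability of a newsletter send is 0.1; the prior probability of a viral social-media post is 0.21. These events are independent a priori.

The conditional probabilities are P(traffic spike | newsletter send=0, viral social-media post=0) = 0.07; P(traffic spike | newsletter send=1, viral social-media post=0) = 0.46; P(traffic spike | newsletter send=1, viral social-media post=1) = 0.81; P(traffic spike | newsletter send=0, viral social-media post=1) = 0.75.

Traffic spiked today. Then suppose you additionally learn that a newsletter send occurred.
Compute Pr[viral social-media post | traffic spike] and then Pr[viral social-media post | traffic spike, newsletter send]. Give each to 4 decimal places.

Enumerate the 4 (newsletter send, viral social-media post) configurations and weight by the priors:
  P(traffic spike) = 0.07*0.9*0.79 + 0.75*0.9*0.21 + 0.46*0.1*0.79 + 0.81*0.1*0.21
        = 0.049770 + 0.141750 + 0.036340 + 0.017010 = 0.244870
The terms with viral social-media post present sum to 0.158760, so
  P(viral social-media post | traffic spike) = 0.158760 / 0.244870 ≈ 0.6483

With the extra evidence:
By total probability over both values of viral social-media post:
  P(traffic spike | newsletter send) = 0.46×0.79 + 0.81×0.21
        = 0.363400 + 0.170100 = 0.533500
Configurations with viral social-media post contribute 0.170100, so
  P(viral social-media post | traffic spike, newsletter send) = 0.170100 / 0.533500 ≈ 0.3188

Pr[viral social-media post | traffic spike] ≈ 0.6483; Pr[viral social-media post | traffic spike, newsletter send] ≈ 0.3188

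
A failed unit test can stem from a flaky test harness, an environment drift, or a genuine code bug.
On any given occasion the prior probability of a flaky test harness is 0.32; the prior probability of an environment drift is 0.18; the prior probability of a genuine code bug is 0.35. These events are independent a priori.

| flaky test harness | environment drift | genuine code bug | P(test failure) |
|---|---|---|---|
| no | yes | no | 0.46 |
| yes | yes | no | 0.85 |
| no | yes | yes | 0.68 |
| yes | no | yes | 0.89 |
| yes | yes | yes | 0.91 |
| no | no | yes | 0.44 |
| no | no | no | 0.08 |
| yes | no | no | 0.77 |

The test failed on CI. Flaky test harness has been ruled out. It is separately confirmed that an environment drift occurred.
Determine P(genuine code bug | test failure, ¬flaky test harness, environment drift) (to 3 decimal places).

P(genuine code bug | test failure, ¬flaky test harness, environment drift) ≈ 0.443

Numerator (weight on configurations with genuine code bug): 0.68*0.35 = 0.238000
The normalizing constant is 0.46*0.65 + 0.68*0.35 = 0.537000
Posterior = 0.238000 / 0.537000 ≈ 0.443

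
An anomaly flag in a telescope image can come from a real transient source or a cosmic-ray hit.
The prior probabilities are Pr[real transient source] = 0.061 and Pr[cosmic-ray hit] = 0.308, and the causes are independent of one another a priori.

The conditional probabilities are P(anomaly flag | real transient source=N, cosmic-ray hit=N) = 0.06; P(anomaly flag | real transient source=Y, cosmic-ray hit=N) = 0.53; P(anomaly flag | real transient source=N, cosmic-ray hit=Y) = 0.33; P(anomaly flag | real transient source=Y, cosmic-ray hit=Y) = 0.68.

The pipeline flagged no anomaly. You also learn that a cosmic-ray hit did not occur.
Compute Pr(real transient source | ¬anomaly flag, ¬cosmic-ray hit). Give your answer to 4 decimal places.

Weight on real transient source=true, given the evidence: 0.47*0.061 = 0.028670
Denominator P(¬anomaly flag | ¬cosmic-ray hit): 0.94*0.939 + 0.47*0.061 = 0.911330
Posterior = 0.028670 / 0.911330 ≈ 0.0315

Pr(real transient source | ¬anomaly flag, ¬cosmic-ray hit) ≈ 0.0315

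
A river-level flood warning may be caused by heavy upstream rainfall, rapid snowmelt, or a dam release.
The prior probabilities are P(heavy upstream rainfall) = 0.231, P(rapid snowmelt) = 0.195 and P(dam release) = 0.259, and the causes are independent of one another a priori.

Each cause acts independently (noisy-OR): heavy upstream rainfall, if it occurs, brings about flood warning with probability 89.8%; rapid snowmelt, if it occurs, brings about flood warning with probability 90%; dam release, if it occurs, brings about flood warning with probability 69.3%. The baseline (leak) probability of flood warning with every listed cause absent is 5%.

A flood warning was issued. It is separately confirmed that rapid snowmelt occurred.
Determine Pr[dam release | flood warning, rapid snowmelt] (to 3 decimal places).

Under noisy-OR, P(flood warning | causes) = 1 − (1−0.05)·∏(1−qᵢ) over the active causes.
P(flood warning | rapid snowmelt) = 0.905·0.769·0.741 + 0.970835·0.769·0.259 + 0.99031·0.231·0.741 + 0.997025·0.231·0.259 = 0.515695 + 0.193362 + 0.169512 + 0.059651 = 0.938220
The dam release-present share is 0.193362 + 0.059651 = 0.253013.
Hence the posterior is 0.253013/0.938220 ≈ 0.270.

Pr[dam release | flood warning, rapid snowmelt] ≈ 0.270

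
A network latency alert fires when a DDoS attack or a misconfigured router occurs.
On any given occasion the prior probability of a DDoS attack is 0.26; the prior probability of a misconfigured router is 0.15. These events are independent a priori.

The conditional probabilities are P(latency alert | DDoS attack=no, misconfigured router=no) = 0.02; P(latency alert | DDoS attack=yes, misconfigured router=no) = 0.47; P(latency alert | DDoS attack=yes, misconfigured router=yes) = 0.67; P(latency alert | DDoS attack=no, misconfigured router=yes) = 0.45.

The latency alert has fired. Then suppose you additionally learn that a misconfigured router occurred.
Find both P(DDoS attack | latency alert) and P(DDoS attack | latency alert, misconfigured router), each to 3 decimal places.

Sum P(latency alert|·) weighted by the priors over the 4 (DDoS attack, misconfigured router) configurations:
  P(latency alert) = 0.02×0.74×0.85 + 0.45×0.74×0.15 + 0.47×0.26×0.85 + 0.67×0.26×0.15
        = 0.012580 + 0.049950 + 0.103870 + 0.026130 = 0.192530
The terms with DDoS attack present sum to 0.130000, so
  P(DDoS attack | latency alert) = 0.130000 / 0.192530 ≈ 0.675

Now condition on the additional information:
Sum P(latency alert|·) weighted by the priors over both values of DDoS attack:
  P(latency alert | misconfigured router) = 0.45·0.74 + 0.67·0.26
        = 0.333000 + 0.174200 = 0.507200
Keeping only the DDoS attack-present terms gives 0.174200, so
  P(DDoS attack | latency alert, misconfigured router) = 0.174200 / 0.507200 ≈ 0.343

P(DDoS attack | latency alert) ≈ 0.675; P(DDoS attack | latency alert, misconfigured router) ≈ 0.343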